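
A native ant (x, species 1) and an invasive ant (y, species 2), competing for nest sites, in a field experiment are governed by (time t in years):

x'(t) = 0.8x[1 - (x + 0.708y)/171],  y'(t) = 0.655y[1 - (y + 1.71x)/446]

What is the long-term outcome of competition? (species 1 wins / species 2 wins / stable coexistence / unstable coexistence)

Compare the nullcline intercepts: K1/α12 = 171/0.708 = 242 < K2 = 446; K2/α21 = 446/1.71 = 261 > K1 = 171.
Since the inequalities point opposite ways, species 2 can invade but species 1 cannot.

species 2 excludes species 1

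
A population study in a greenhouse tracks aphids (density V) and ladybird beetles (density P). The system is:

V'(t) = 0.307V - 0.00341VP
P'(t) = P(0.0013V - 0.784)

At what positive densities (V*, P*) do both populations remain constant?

V* ≈ 603, P* ≈ 90

Set dP/dt = 0 with P > 0: 0.0013V - 0.784 = 0, so V* = 0.784/0.0013 = 603.
Set dV/dt = 0 with V > 0: 0.307 - 0.00341P = 0, so P* = 0.307/0.00341 = 90.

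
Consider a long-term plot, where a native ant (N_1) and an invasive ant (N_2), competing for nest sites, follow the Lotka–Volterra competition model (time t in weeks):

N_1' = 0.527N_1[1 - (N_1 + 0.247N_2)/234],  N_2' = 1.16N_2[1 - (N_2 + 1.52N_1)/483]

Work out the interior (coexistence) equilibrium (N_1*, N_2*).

Setting both brackets to zero gives the nullclines N_1 + 0.247N_2 = 234 and 1.52N_1 + N_2 = 483.
Substituting N_2 = 483 - 1.52N_1 into the first: N_1(1 - 0.247·1.52) = 234 - 0.247·483.
So N_1* = 115/0.625 = 184, and then N_2* = 483 - 1.52·184 = 204.

N_1* ≈ 184, N_2* ≈ 204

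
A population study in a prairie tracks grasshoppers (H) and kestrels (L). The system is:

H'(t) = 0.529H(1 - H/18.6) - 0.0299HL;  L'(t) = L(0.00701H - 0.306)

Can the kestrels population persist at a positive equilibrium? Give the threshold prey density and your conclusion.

Threshold H = 43.7; K < 43.7, so no, the predator goes extinct.

The predator equation gives dL/dt > 0 only when H > 0.306/0.00701 = 43.7.
Without the predator, H → K = 18.6. Since 18.6 < 43.7, the predator cannot invade.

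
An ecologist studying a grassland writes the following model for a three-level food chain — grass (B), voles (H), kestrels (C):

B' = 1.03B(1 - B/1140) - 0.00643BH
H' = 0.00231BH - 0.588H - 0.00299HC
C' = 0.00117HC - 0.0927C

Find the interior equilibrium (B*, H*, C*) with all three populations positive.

B* ≈ 576, H* ≈ 79.2, C* ≈ 248

From dC/dt = 0: 0.00117H* = 0.0927, so H* = 79.2.
From dB/dt = 0: 1.03(1 - B*/1140) = 0.00643·79.2, giving B* = 1140·(1 - 0.495) = 576.
From dH/dt = 0: 0.00231·576 - 0.588 = 0.00299C*, so C* = 0.743/0.00299 = 248.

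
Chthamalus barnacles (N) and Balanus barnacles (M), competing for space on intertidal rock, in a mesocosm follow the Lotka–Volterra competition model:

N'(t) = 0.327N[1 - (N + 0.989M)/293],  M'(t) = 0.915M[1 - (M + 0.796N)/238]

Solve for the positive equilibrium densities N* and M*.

Setting both brackets to zero gives the nullclines N + 0.989M = 293 and 0.796N + M = 238.
Substituting M = 238 - 0.796N into the first: N(1 - 0.989·0.796) = 293 - 0.989·238.
So N* = 57.6/0.213 = 271, and then M* = 238 - 0.796·271 = 22.4.

N* ≈ 271, M* ≈ 22.4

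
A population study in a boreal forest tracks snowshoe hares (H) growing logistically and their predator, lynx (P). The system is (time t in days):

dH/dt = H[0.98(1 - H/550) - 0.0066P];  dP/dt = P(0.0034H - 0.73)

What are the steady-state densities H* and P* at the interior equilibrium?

From dP/dt = 0 with P > 0: 0.0034H* = 0.73, so H* = 215.
Substitute into dH/dt = 0: 0.98(1 - 215/550) = 0.0066P*.
The bracket is 0.61, giving P* = 0.597/0.0066 = 90.5.

H* ≈ 215, P* ≈ 90.5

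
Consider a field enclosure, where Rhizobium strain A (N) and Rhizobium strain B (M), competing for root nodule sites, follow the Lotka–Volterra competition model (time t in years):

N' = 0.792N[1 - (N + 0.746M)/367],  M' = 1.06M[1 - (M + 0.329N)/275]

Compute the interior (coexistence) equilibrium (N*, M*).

Setting both brackets to zero gives the nullclines N + 0.746M = 367 and 0.329N + M = 275.
Substituting M = 275 - 0.329N into the first: N(1 - 0.746·0.329) = 367 - 0.746·275.
So N* = 162/0.755 = 214, and then M* = 275 - 0.329·214 = 204.

N* ≈ 214, M* ≈ 204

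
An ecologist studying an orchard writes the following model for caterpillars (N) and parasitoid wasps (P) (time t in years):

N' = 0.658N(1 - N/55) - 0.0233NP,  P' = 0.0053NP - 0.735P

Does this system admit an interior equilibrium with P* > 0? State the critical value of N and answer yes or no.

Threshold N = 139; K < 139, so no, the predator goes extinct.

The predator equation gives dP/dt > 0 only when N > 0.735/0.0053 = 139.
Without the predator, N → K = 55. Since 55 < 139, the predator cannot invade.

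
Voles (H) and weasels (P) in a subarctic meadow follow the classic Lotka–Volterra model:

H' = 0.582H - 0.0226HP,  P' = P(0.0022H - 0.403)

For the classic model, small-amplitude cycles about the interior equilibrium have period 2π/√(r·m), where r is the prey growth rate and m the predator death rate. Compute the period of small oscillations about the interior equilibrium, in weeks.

T ≈ 13 weeks

Here r = 0.582 and m = 0.403, so r·m = 0.235.
ω = √0.235 = 0.484 per week, hence T = 2π/ω ≈ 13 weeks.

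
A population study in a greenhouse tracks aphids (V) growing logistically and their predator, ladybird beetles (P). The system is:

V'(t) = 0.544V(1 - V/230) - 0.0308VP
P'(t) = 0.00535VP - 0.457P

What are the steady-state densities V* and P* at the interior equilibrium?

From dP/dt = 0 with P > 0: 0.00535V* = 0.457, so V* = 85.4.
Substitute into dV/dt = 0: 0.544(1 - 85.4/230) = 0.0308P*.
The bracket is 0.629, giving P* = 0.342/0.0308 = 11.1.

V* ≈ 85.4, P* ≈ 11.1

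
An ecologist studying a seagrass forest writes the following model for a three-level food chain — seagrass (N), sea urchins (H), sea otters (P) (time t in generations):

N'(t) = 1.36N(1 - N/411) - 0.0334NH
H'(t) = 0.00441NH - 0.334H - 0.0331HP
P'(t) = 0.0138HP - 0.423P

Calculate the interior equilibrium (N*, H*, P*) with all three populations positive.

N* ≈ 102, H* ≈ 30.7, P* ≈ 3.45

From dP/dt = 0: 0.0138H* = 0.423, so H* = 30.7.
From dN/dt = 0: 1.36(1 - N*/411) = 0.0334·30.7, giving N* = 411·(1 - 0.753) = 102.
From dH/dt = 0: 0.00441·102 - 0.334 = 0.0331P*, so P* = 0.114/0.0331 = 3.45.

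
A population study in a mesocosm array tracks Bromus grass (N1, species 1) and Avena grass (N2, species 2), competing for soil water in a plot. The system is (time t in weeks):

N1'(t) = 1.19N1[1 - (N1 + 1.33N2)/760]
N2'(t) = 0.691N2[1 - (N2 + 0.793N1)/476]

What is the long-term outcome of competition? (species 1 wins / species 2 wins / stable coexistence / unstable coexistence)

species 1 excludes species 2

Compare the nullcline intercepts: K1/α12 = 760/1.33 = 571 > K2 = 476; K2/α21 = 476/0.793 = 600 < K1 = 760.
Since the inequalities point opposite ways, species 1 can invade but species 2 cannot.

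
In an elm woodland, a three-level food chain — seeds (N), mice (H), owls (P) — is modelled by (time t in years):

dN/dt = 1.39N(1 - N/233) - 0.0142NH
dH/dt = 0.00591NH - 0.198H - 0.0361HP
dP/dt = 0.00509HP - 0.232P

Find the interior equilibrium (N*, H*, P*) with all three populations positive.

From dP/dt = 0: 0.00509H* = 0.232, so H* = 45.6.
From dN/dt = 0: 1.39(1 - N*/233) = 0.0142·45.6, giving N* = 233·(1 - 0.466) = 125.
From dH/dt = 0: 0.00591·125 - 0.198 = 0.0361P*, so P* = 0.538/0.0361 = 14.9.

N* ≈ 125, H* ≈ 45.6, P* ≈ 14.9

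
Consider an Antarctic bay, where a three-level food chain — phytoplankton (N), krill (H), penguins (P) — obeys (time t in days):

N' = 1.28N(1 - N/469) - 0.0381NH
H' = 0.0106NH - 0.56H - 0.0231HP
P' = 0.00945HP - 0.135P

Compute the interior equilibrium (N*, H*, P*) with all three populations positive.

From dP/dt = 0: 0.00945H* = 0.135, so H* = 14.3.
From dN/dt = 0: 1.28(1 - N*/469) = 0.0381·14.3, giving N* = 469·(1 - 0.425) = 270.
From dH/dt = 0: 0.0106·270 - 0.56 = 0.0231P*, so P* = 2.3/0.0231 = 99.5.

N* ≈ 270, H* ≈ 14.3, P* ≈ 99.5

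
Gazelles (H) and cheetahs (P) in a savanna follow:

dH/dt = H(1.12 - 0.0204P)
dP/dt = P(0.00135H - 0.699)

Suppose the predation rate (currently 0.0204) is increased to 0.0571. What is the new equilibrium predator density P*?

P* ≈ 19.6

At the interior fixed point, setting dH/dt = 0 with H > 0 fixes P* = (prey growth rate)/(HP coefficient) — independent of the other coefficients.
With the change, P* = 1.12/0.0571 = 19.6; it falls from 54.9.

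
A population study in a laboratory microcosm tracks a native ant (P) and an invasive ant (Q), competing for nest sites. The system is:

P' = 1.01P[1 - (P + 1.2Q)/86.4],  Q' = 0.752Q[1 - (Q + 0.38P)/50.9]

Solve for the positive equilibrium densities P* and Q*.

Setting both brackets to zero gives the nullclines P + 1.2Q = 86.4 and 0.38P + Q = 50.9.
Substituting Q = 50.9 - 0.38P into the first: P(1 - 1.2·0.38) = 86.4 - 1.2·50.9.
So P* = 25.3/0.544 = 46.5, and then Q* = 50.9 - 0.38·46.5 = 33.2.

P* ≈ 46.5, Q* ≈ 33.2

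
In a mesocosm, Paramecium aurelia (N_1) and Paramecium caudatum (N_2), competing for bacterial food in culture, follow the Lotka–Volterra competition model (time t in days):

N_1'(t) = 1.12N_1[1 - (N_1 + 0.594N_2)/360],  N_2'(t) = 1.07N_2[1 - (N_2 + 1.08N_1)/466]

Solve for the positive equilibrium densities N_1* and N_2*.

N_1* ≈ 232, N_2* ≈ 215

Setting both brackets to zero gives the nullclines N_1 + 0.594N_2 = 360 and 1.08N_1 + N_2 = 466.
Substituting N_2 = 466 - 1.08N_1 into the first: N_1(1 - 0.594·1.08) = 360 - 0.594·466.
So N_1* = 83.2/0.358 = 232, and then N_2* = 466 - 1.08·232 = 215.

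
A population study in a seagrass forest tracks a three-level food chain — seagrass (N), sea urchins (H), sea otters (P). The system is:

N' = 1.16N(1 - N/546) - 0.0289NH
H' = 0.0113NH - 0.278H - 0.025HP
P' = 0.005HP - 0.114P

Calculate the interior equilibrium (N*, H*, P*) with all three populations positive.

N* ≈ 236, H* ≈ 22.8, P* ≈ 95.5

From dP/dt = 0: 0.005H* = 0.114, so H* = 22.8.
From dN/dt = 0: 1.16(1 - N*/546) = 0.0289·22.8, giving N* = 546·(1 - 0.568) = 236.
From dH/dt = 0: 0.0113·236 - 0.278 = 0.025P*, so P* = 2.39/0.025 = 95.5.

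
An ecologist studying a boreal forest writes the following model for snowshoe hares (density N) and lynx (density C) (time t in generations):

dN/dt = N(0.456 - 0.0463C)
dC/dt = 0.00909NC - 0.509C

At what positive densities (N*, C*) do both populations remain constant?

N* ≈ 56, C* ≈ 9.85

Set dC/dt = 0 with C > 0: 0.00909N - 0.509 = 0, so N* = 0.509/0.00909 = 56.
Set dN/dt = 0 with N > 0: 0.456 - 0.0463C = 0, so C* = 0.456/0.0463 = 9.85.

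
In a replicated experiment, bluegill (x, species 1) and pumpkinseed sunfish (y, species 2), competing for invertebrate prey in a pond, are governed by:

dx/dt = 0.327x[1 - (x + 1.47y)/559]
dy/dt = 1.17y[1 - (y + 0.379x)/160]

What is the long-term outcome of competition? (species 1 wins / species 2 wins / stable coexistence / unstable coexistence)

Compare the nullcline intercepts: K1/α12 = 559/1.47 = 380 > K2 = 160; K2/α21 = 160/0.379 = 422 < K1 = 559.
Since the inequalities point opposite ways, species 1 can invade but species 2 cannot.

species 1 excludes species 2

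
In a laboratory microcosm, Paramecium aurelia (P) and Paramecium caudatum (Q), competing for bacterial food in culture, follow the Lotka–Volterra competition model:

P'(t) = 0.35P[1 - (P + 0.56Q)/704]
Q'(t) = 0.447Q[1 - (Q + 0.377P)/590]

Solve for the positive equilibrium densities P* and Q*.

P* ≈ 474, Q* ≈ 411

Setting both brackets to zero gives the nullclines P + 0.56Q = 704 and 0.377P + Q = 590.
Substituting Q = 590 - 0.377P into the first: P(1 - 0.56·0.377) = 704 - 0.56·590.
So P* = 374/0.789 = 474, and then Q* = 590 - 0.377·474 = 411.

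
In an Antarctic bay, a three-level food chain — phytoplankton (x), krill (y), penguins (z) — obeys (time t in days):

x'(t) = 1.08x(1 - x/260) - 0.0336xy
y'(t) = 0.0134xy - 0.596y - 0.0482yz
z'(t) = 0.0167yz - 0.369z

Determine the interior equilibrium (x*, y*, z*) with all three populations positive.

From dz/dt = 0: 0.0167y* = 0.369, so y* = 22.1.
From dx/dt = 0: 1.08(1 - x*/260) = 0.0336·22.1, giving x* = 260·(1 - 0.687) = 81.3.
From dy/dt = 0: 0.0134·81.3 - 0.596 = 0.0482z*, so z* = 0.493/0.0482 = 10.2.

x* ≈ 81.3, y* ≈ 22.1, z* ≈ 10.2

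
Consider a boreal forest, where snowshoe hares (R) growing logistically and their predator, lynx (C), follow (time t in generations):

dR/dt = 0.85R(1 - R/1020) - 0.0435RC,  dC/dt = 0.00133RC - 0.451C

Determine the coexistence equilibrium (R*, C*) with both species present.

From dC/dt = 0 with C > 0: 0.00133R* = 0.451, so R* = 339.
Substitute into dR/dt = 0: 0.85(1 - 339/1020) = 0.0435C*.
The bracket is 0.668, giving C* = 0.567/0.0435 = 13.

R* ≈ 339, C* ≈ 13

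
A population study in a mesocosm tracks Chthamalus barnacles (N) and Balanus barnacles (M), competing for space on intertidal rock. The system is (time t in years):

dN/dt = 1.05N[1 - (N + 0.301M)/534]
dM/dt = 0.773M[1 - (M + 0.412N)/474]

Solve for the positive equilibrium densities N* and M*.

N* ≈ 447, M* ≈ 290

Setting both brackets to zero gives the nullclines N + 0.301M = 534 and 0.412N + M = 474.
Substituting M = 474 - 0.412N into the first: N(1 - 0.301·0.412) = 534 - 0.301·474.
So N* = 391/0.876 = 447, and then M* = 474 - 0.412·447 = 290.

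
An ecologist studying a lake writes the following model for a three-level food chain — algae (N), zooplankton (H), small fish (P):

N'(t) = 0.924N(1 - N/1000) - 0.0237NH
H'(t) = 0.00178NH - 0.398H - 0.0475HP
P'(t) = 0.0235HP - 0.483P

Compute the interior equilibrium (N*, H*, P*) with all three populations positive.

From dP/dt = 0: 0.0235H* = 0.483, so H* = 20.6.
From dN/dt = 0: 0.924(1 - N*/1000) = 0.0237·20.6, giving N* = 1000·(1 - 0.527) = 473.
From dH/dt = 0: 0.00178·473 - 0.398 = 0.0475P*, so P* = 0.444/0.0475 = 9.34.

N* ≈ 473, H* ≈ 20.6, P* ≈ 9.34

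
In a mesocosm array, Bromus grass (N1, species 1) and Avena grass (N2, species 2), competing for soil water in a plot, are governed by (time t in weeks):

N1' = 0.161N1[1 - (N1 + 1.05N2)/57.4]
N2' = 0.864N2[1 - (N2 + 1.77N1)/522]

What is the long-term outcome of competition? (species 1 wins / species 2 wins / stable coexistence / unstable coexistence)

Compare the nullcline intercepts: K1/α12 = 57.4/1.05 = 54.7 < K2 = 522; K2/α21 = 522/1.77 = 295 > K1 = 57.4.
Since the inequalities point opposite ways, species 2 can invade but species 1 cannot.

species 2 excludes species 1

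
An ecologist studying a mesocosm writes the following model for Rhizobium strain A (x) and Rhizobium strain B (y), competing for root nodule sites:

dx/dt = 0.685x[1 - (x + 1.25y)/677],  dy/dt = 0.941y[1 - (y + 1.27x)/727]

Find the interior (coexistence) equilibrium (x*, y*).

x* ≈ 394, y* ≈ 226

Setting both brackets to zero gives the nullclines x + 1.25y = 677 and 1.27x + y = 727.
Substituting y = 727 - 1.27x into the first: x(1 - 1.25·1.27) = 677 - 1.25·727.
So x* = -232/-0.587 = 394, and then y* = 727 - 1.27·394 = 226.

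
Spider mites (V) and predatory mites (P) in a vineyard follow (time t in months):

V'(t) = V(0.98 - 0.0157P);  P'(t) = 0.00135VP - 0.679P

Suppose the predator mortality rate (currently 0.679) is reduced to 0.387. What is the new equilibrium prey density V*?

V* ≈ 287

At the interior fixed point, setting dP/dt = 0 with P > 0 fixes V* = (predator death rate)/(VP coefficient) — independent of the other coefficients.
With the change, V* = 0.387/0.00135 = 287; it falls from 503.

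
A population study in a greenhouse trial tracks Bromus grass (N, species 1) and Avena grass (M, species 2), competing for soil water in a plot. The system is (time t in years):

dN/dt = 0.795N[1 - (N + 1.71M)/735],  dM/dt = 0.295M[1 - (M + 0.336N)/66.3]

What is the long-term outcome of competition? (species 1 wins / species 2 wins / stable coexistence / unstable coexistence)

Compare the nullcline intercepts: K1/α12 = 735/1.71 = 430 > K2 = 66.3; K2/α21 = 66.3/0.336 = 197 < K1 = 735.
Since the inequalities point opposite ways, species 1 can invade but species 2 cannot.

species 1 excludes species 2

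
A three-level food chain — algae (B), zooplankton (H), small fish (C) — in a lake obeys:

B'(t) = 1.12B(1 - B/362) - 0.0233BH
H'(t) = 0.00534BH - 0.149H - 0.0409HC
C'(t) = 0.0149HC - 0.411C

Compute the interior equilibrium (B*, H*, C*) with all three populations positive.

From dC/dt = 0: 0.0149H* = 0.411, so H* = 27.6.
From dB/dt = 0: 1.12(1 - B*/362) = 0.0233·27.6, giving B* = 362·(1 - 0.574) = 154.
From dH/dt = 0: 0.00534·154 - 0.149 = 0.0409C*, so C* = 0.675/0.0409 = 16.5.

B* ≈ 154, H* ≈ 27.6, C* ≈ 16.5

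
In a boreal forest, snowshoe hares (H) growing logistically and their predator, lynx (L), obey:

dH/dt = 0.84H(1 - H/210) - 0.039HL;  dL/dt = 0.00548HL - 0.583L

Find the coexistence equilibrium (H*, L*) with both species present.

From dL/dt = 0 with L > 0: 0.00548H* = 0.583, so H* = 106.
Substitute into dH/dt = 0: 0.84(1 - 106/210) = 0.039L*.
The bracket is 0.493, giving L* = 0.414/0.039 = 10.6.

H* ≈ 106, L* ≈ 10.6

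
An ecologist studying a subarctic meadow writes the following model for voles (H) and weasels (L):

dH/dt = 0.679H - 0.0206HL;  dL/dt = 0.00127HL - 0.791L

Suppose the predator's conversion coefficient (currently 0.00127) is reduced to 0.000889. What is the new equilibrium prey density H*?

H* ≈ 890

At the interior fixed point, setting dL/dt = 0 with L > 0 fixes H* = (predator death rate)/(HL coefficient) — independent of the other coefficients.
With the change, H* = 0.791/0.000889 = 890; it rises from 623.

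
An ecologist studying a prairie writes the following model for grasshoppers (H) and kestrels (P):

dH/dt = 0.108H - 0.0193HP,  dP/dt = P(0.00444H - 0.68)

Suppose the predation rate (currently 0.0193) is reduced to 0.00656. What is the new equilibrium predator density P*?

P* ≈ 16.5

At the interior fixed point, setting dH/dt = 0 with H > 0 fixes P* = (prey growth rate)/(HP coefficient) — independent of the other coefficients.
With the change, P* = 0.108/0.00656 = 16.5; it rises from 5.6.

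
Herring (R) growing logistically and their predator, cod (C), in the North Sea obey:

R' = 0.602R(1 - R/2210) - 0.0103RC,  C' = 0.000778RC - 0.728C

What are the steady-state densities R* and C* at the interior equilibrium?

From dC/dt = 0 with C > 0: 0.000778R* = 0.728, so R* = 936.
Substitute into dR/dt = 0: 0.602(1 - 936/2210) = 0.0103C*.
The bracket is 0.577, giving C* = 0.347/0.0103 = 33.7.

R* ≈ 936, C* ≈ 33.7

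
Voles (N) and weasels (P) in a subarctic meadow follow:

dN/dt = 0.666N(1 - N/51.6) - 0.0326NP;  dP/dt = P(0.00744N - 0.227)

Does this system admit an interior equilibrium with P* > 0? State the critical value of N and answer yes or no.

The predator equation gives dP/dt > 0 only when N > 0.227/0.00744 = 30.5.
Without the predator, N → K = 51.6. Since 51.6 > 30.5, the predator can invade and persist.

Threshold N = 30.5; K > 30.5, so yes, the predator persists.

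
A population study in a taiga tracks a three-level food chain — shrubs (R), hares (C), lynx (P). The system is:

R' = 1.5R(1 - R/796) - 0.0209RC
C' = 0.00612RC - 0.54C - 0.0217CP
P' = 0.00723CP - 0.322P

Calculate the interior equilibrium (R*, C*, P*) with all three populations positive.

From dP/dt = 0: 0.00723C* = 0.322, so C* = 44.5.
From dR/dt = 0: 1.5(1 - R*/796) = 0.0209·44.5, giving R* = 796·(1 - 0.621) = 302.
From dC/dt = 0: 0.00612·302 - 0.54 = 0.0217P*, so P* = 1.31/0.0217 = 60.3.

R* ≈ 302, C* ≈ 44.5, P* ≈ 60.3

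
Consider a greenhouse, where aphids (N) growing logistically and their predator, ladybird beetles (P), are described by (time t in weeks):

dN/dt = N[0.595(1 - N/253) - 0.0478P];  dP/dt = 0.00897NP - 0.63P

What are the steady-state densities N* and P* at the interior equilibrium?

N* ≈ 70.2, P* ≈ 8.99

From dP/dt = 0 with P > 0: 0.00897N* = 0.63, so N* = 70.2.
Substitute into dN/dt = 0: 0.595(1 - 70.2/253) = 0.0478P*.
The bracket is 0.722, giving P* = 0.43/0.0478 = 8.99.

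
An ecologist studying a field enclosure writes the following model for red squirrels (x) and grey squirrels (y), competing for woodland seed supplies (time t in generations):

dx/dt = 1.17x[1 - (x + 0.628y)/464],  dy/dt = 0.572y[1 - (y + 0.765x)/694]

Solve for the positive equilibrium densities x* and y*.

x* ≈ 54.2, y* ≈ 653

Setting both brackets to zero gives the nullclines x + 0.628y = 464 and 0.765x + y = 694.
Substituting y = 694 - 0.765x into the first: x(1 - 0.628·0.765) = 464 - 0.628·694.
So x* = 28.2/0.52 = 54.2, and then y* = 694 - 0.765·54.2 = 653.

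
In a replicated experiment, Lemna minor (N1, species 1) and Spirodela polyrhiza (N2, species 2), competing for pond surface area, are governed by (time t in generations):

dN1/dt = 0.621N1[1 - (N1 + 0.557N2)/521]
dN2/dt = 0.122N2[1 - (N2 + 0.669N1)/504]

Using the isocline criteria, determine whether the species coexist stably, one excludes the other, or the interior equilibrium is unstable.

stable coexistence

Compare the nullcline intercepts: K1/α12 = 521/0.557 = 935 > K2 = 504; K2/α21 = 504/0.669 = 753 > K1 = 521.
Since both inequalities hold, each species can invade when rare, so the interior equilibrium is stable.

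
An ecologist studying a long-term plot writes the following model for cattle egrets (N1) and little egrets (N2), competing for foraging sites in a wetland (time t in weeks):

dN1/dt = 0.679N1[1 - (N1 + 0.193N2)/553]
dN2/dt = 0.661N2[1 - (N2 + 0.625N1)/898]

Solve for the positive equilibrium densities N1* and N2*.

Setting both brackets to zero gives the nullclines N1 + 0.193N2 = 553 and 0.625N1 + N2 = 898.
Substituting N2 = 898 - 0.625N1 into the first: N1(1 - 0.193·0.625) = 553 - 0.193·898.
So N1* = 380/0.879 = 432, and then N2* = 898 - 0.625·432 = 628.

N1* ≈ 432, N2* ≈ 628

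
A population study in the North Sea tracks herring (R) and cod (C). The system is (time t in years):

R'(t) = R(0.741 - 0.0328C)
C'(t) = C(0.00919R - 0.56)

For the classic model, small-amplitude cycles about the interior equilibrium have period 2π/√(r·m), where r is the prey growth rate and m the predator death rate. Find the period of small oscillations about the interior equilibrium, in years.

T ≈ 9.75 years

Here r = 0.741 and m = 0.56, so r·m = 0.415.
ω = √0.415 = 0.644 per year, hence T = 2π/ω ≈ 9.75 years.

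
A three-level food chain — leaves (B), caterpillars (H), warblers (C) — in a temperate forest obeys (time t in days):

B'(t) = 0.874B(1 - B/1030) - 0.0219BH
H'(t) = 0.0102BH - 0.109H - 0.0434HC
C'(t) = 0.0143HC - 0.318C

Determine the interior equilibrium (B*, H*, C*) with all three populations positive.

B* ≈ 456, H* ≈ 22.2, C* ≈ 105

From dC/dt = 0: 0.0143H* = 0.318, so H* = 22.2.
From dB/dt = 0: 0.874(1 - B*/1030) = 0.0219·22.2, giving B* = 1030·(1 - 0.557) = 456.
From dH/dt = 0: 0.0102·456 - 0.109 = 0.0434C*, so C* = 4.54/0.0434 = 105.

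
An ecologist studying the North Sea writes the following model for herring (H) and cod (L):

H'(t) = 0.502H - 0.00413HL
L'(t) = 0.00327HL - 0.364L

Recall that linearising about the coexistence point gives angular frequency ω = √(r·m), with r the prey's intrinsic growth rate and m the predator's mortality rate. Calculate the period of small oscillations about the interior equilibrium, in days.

T ≈ 14.7 days

Here r = 0.502 and m = 0.364, so r·m = 0.183.
ω = √0.183 = 0.427 per day, hence T = 2π/ω ≈ 14.7 days.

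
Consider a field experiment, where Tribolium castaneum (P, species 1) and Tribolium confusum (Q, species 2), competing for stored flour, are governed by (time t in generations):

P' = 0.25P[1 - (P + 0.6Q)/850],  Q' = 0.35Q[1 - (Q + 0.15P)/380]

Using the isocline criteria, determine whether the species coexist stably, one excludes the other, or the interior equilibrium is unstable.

Compare the nullcline intercepts: K1/α12 = 850/0.6 = 1420 > K2 = 380; K2/α21 = 380/0.15 = 2530 > K1 = 850.
Since both inequalities hold, each species can invade when rare, so the interior equilibrium is stable.

stable coexistence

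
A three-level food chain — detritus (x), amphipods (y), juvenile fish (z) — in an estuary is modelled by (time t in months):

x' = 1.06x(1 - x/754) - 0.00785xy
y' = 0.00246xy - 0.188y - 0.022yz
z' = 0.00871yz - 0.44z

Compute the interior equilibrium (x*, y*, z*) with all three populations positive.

x* ≈ 472, y* ≈ 50.5, z* ≈ 44.2

From dz/dt = 0: 0.00871y* = 0.44, so y* = 50.5.
From dx/dt = 0: 1.06(1 - x*/754) = 0.00785·50.5, giving x* = 754·(1 - 0.374) = 472.
From dy/dt = 0: 0.00246·472 - 0.188 = 0.022z*, so z* = 0.973/0.022 = 44.2.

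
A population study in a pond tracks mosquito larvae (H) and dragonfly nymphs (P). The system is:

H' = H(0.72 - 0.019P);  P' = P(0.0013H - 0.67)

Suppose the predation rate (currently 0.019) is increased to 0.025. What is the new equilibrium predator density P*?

At the interior fixed point, setting dH/dt = 0 with H > 0 fixes P* = (prey growth rate)/(HP coefficient) — independent of the other coefficients.
With the change, P* = 0.72/0.025 = 28.8; it falls from 37.9.

P* ≈ 28.8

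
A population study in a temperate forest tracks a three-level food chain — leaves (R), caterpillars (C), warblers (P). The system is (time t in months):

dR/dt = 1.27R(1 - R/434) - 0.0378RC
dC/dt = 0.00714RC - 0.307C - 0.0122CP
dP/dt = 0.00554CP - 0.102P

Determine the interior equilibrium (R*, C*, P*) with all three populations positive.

From dP/dt = 0: 0.00554C* = 0.102, so C* = 18.4.
From dR/dt = 0: 1.27(1 - R*/434) = 0.0378·18.4, giving R* = 434·(1 - 0.548) = 196.
From dC/dt = 0: 0.00714·196 - 0.307 = 0.0122P*, so P* = 1.09/0.0122 = 89.6.

R* ≈ 196, C* ≈ 18.4, P* ≈ 89.6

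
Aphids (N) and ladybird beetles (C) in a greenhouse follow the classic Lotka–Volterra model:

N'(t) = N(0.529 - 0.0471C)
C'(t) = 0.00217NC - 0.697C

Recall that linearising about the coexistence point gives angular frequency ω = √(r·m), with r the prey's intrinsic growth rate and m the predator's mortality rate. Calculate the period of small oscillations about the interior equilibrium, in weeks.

Here r = 0.529 and m = 0.697, so r·m = 0.369.
ω = √0.369 = 0.607 per week, hence T = 2π/ω ≈ 10.3 weeks.

T ≈ 10.3 weeks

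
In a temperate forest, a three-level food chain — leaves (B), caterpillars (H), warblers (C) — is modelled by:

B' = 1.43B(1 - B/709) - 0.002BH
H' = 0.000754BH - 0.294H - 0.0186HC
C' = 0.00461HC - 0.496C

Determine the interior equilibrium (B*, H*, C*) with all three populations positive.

From dC/dt = 0: 0.00461H* = 0.496, so H* = 108.
From dB/dt = 0: 1.43(1 - B*/709) = 0.002·108, giving B* = 709·(1 - 0.15) = 602.
From dH/dt = 0: 0.000754·602 - 0.294 = 0.0186C*, so C* = 0.16/0.0186 = 8.61.

B* ≈ 602, H* ≈ 108, C* ≈ 8.61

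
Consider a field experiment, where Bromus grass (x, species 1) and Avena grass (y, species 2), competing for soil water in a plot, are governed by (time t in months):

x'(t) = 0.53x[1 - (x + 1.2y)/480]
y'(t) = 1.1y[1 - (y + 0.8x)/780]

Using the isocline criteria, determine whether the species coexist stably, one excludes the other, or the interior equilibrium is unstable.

Compare the nullcline intercepts: K1/α12 = 480/1.2 = 400 < K2 = 780; K2/α21 = 780/0.8 = 975 > K1 = 480.
Since the inequalities point opposite ways, species 2 can invade but species 1 cannot.

species 2 excludes species 1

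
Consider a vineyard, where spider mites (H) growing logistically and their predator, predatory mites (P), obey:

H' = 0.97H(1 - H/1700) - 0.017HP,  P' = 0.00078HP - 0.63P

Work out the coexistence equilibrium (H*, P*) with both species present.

H* ≈ 808, P* ≈ 29.9

From dP/dt = 0 with P > 0: 0.00078H* = 0.63, so H* = 808.
Substitute into dH/dt = 0: 0.97(1 - 808/1700) = 0.017P*.
The bracket is 0.525, giving P* = 0.509/0.017 = 29.9.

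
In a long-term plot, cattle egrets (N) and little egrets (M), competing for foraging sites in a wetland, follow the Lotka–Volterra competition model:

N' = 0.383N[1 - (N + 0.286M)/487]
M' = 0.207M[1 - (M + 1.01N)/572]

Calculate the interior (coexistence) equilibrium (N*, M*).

N* ≈ 455, M* ≈ 113

Setting both brackets to zero gives the nullclines N + 0.286M = 487 and 1.01N + M = 572.
Substituting M = 572 - 1.01N into the first: N(1 - 0.286·1.01) = 487 - 0.286·572.
So N* = 323/0.711 = 455, and then M* = 572 - 1.01·455 = 113.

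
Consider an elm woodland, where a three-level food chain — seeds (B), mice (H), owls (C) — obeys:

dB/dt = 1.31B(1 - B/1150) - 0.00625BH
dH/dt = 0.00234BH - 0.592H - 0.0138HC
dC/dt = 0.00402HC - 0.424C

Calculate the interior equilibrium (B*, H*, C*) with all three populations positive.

From dC/dt = 0: 0.00402H* = 0.424, so H* = 105.
From dB/dt = 0: 1.31(1 - B*/1150) = 0.00625·105, giving B* = 1150·(1 - 0.503) = 571.
From dH/dt = 0: 0.00234·571 - 0.592 = 0.0138C*, so C* = 0.745/0.0138 = 54.

B* ≈ 571, H* ≈ 105, C* ≈ 54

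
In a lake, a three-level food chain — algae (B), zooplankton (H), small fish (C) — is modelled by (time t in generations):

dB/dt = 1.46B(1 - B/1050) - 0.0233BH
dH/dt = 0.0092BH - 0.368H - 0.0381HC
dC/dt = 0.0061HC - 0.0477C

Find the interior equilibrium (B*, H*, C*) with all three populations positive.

B* ≈ 919, H* ≈ 7.82, C* ≈ 212

From dC/dt = 0: 0.0061H* = 0.0477, so H* = 7.82.
From dB/dt = 0: 1.46(1 - B*/1050) = 0.0233·7.82, giving B* = 1050·(1 - 0.125) = 919.
From dH/dt = 0: 0.0092·919 - 0.368 = 0.0381C*, so C* = 8.09/0.0381 = 212.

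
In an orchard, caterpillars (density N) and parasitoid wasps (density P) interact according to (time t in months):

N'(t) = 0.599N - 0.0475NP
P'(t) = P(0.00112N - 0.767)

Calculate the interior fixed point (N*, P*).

Set dP/dt = 0 with P > 0: 0.00112N - 0.767 = 0, so N* = 0.767/0.00112 = 685.
Set dN/dt = 0 with N > 0: 0.599 - 0.0475P = 0, so P* = 0.599/0.0475 = 12.6.

N* ≈ 685, P* ≈ 12.6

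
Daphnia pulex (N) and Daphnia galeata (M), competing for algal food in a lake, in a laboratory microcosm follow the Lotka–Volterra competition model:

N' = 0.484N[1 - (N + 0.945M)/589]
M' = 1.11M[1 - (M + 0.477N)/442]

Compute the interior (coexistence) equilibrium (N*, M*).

Setting both brackets to zero gives the nullclines N + 0.945M = 589 and 0.477N + M = 442.
Substituting M = 442 - 0.477N into the first: N(1 - 0.945·0.477) = 589 - 0.945·442.
So N* = 171/0.549 = 312, and then M* = 442 - 0.477·312 = 293.

N* ≈ 312, M* ≈ 293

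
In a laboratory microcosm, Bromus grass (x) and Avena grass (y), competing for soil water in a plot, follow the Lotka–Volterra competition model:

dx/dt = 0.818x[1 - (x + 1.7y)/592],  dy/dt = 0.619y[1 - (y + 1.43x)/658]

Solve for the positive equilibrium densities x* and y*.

Setting both brackets to zero gives the nullclines x + 1.7y = 592 and 1.43x + y = 658.
Substituting y = 658 - 1.43x into the first: x(1 - 1.7·1.43) = 592 - 1.7·658.
So x* = -527/-1.43 = 368, and then y* = 658 - 1.43·368 = 132.

x* ≈ 368, y* ≈ 132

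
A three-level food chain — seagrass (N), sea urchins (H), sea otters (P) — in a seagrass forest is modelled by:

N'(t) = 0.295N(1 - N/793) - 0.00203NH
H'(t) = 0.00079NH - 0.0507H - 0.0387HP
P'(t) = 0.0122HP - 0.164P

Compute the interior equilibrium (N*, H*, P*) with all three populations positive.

From dP/dt = 0: 0.0122H* = 0.164, so H* = 13.4.
From dN/dt = 0: 0.295(1 - N*/793) = 0.00203·13.4, giving N* = 793·(1 - 0.0925) = 720.
From dH/dt = 0: 0.00079·720 - 0.0507 = 0.0387P*, so P* = 0.518/0.0387 = 13.4.

N* ≈ 720, H* ≈ 13.4, P* ≈ 13.4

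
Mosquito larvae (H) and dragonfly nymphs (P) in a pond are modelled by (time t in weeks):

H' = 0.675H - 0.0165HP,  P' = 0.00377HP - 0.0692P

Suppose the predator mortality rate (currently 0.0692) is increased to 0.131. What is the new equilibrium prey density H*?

At the interior fixed point, setting dP/dt = 0 with P > 0 fixes H* = (predator death rate)/(HP coefficient) — independent of the other coefficients.
With the change, H* = 0.131/0.00377 = 34.7; it rises from 18.4.

H* ≈ 34.7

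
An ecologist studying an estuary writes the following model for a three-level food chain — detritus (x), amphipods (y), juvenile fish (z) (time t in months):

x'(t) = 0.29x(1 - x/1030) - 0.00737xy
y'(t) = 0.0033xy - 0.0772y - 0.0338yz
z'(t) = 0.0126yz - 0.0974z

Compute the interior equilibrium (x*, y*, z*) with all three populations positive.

From dz/dt = 0: 0.0126y* = 0.0974, so y* = 7.73.
From dx/dt = 0: 0.29(1 - x*/1030) = 0.00737·7.73, giving x* = 1030·(1 - 0.196) = 828.
From dy/dt = 0: 0.0033·828 - 0.0772 = 0.0338z*, so z* = 2.65/0.0338 = 78.5.

x* ≈ 828, y* ≈ 7.73, z* ≈ 78.5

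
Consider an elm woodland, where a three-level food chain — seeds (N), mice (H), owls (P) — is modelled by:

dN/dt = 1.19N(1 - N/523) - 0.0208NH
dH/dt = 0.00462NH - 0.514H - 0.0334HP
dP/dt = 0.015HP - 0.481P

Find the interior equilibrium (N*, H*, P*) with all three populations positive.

N* ≈ 230, H* ≈ 32.1, P* ≈ 16.4

From dP/dt = 0: 0.015H* = 0.481, so H* = 32.1.
From dN/dt = 0: 1.19(1 - N*/523) = 0.0208·32.1, giving N* = 523·(1 - 0.56) = 230.
From dH/dt = 0: 0.00462·230 - 0.514 = 0.0334P*, so P* = 0.548/0.0334 = 16.4.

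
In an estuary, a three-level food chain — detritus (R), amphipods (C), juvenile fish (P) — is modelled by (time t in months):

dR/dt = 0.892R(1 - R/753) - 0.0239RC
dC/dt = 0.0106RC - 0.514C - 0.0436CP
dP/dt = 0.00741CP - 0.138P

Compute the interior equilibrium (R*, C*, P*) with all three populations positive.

R* ≈ 377, C* ≈ 18.6, P* ≈ 79.9

From dP/dt = 0: 0.00741C* = 0.138, so C* = 18.6.
From dR/dt = 0: 0.892(1 - R*/753) = 0.0239·18.6, giving R* = 753·(1 - 0.499) = 377.
From dC/dt = 0: 0.0106·377 - 0.514 = 0.0436P*, so P* = 3.48/0.0436 = 79.9.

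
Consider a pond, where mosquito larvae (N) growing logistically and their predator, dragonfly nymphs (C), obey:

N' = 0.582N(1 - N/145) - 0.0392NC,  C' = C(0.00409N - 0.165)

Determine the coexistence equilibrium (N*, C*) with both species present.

N* ≈ 40.3, C* ≈ 10.7

From dC/dt = 0 with C > 0: 0.00409N* = 0.165, so N* = 40.3.
Substitute into dN/dt = 0: 0.582(1 - 40.3/145) = 0.0392C*.
The bracket is 0.722, giving C* = 0.42/0.0392 = 10.7.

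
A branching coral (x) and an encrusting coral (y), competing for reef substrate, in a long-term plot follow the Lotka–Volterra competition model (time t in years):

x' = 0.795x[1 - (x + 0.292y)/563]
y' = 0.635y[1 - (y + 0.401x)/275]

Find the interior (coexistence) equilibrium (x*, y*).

x* ≈ 547, y* ≈ 55.8

Setting both brackets to zero gives the nullclines x + 0.292y = 563 and 0.401x + y = 275.
Substituting y = 275 - 0.401x into the first: x(1 - 0.292·0.401) = 563 - 0.292·275.
So x* = 483/0.883 = 547, and then y* = 275 - 0.401·547 = 55.8.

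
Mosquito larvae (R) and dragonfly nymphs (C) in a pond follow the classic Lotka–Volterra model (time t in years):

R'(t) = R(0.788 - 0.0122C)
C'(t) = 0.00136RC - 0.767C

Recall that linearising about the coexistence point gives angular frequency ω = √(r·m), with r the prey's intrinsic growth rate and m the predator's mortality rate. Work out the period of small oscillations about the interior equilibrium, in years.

Here r = 0.788 and m = 0.767, so r·m = 0.604.
ω = √0.604 = 0.777 per year, hence T = 2π/ω ≈ 8.08 years.

T ≈ 8.08 years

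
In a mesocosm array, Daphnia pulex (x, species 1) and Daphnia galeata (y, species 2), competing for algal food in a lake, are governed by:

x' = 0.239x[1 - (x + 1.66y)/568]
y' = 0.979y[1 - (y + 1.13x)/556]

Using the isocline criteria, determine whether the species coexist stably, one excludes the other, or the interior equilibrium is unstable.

Compare the nullcline intercepts: K1/α12 = 568/1.66 = 342 < K2 = 556; K2/α21 = 556/1.13 = 492 < K1 = 568.
Since both are reversed, neither can invade when rare; the interior point is a saddle.

unstable coexistence (outcome depends on initial conditions)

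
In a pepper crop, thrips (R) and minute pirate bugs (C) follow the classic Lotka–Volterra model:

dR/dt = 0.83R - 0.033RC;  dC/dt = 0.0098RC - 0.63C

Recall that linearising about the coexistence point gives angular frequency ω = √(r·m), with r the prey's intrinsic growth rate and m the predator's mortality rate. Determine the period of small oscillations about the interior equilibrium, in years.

Here r = 0.83 and m = 0.63, so r·m = 0.523.
ω = √0.523 = 0.723 per year, hence T = 2π/ω ≈ 8.69 years.

T ≈ 8.69 years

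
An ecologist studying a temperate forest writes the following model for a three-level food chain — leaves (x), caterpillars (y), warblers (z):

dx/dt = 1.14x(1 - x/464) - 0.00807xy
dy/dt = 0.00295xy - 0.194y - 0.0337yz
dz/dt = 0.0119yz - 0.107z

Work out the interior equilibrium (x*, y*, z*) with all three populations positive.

From dz/dt = 0: 0.0119y* = 0.107, so y* = 8.99.
From dx/dt = 0: 1.14(1 - x*/464) = 0.00807·8.99, giving x* = 464·(1 - 0.0637) = 434.
From dy/dt = 0: 0.00295·434 - 0.194 = 0.0337z*, so z* = 1.09/0.0337 = 32.3.

x* ≈ 434, y* ≈ 8.99, z* ≈ 32.3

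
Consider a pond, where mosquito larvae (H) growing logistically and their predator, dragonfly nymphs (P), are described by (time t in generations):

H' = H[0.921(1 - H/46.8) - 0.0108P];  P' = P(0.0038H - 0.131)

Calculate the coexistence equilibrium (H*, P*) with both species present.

From dP/dt = 0 with P > 0: 0.0038H* = 0.131, so H* = 34.5.
Substitute into dH/dt = 0: 0.921(1 - 34.5/46.8) = 0.0108P*.
The bracket is 0.263, giving P* = 0.243/0.0108 = 22.5.

H* ≈ 34.5, P* ≈ 22.5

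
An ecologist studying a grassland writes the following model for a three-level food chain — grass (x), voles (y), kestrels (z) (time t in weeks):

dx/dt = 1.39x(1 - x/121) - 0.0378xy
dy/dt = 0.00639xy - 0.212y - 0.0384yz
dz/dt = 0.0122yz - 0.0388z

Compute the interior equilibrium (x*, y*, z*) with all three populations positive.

From dz/dt = 0: 0.0122y* = 0.0388, so y* = 3.18.
From dx/dt = 0: 1.39(1 - x*/121) = 0.0378·3.18, giving x* = 121·(1 - 0.0865) = 111.
From dy/dt = 0: 0.00639·111 - 0.212 = 0.0384z*, so z* = 0.494/0.0384 = 12.9.

x* ≈ 111, y* ≈ 3.18, z* ≈ 12.9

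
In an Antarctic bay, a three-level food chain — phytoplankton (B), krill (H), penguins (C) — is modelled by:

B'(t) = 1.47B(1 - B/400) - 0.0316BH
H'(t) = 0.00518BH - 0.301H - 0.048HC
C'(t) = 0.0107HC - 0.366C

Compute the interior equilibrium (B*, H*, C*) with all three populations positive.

From dC/dt = 0: 0.0107H* = 0.366, so H* = 34.2.
From dB/dt = 0: 1.47(1 - B*/400) = 0.0316·34.2, giving B* = 400·(1 - 0.735) = 106.
From dH/dt = 0: 0.00518·106 - 0.301 = 0.048C*, so C* = 0.247/0.048 = 5.16.

B* ≈ 106, H* ≈ 34.2, C* ≈ 5.16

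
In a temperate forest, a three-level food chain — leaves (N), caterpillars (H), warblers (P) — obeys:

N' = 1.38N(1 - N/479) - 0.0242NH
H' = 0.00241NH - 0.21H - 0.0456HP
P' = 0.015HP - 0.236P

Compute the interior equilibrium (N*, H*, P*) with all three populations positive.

From dP/dt = 0: 0.015H* = 0.236, so H* = 15.7.
From dN/dt = 0: 1.38(1 - N*/479) = 0.0242·15.7, giving N* = 479·(1 - 0.276) = 347.
From dH/dt = 0: 0.00241·347 - 0.21 = 0.0456P*, so P* = 0.626/0.0456 = 13.7.

N* ≈ 347, H* ≈ 15.7, P* ≈ 13.7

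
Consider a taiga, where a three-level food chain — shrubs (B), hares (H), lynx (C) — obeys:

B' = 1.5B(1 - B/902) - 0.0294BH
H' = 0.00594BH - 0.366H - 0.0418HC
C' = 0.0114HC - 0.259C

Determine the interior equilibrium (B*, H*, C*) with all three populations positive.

B* ≈ 500, H* ≈ 22.7, C* ≈ 62.3

From dC/dt = 0: 0.0114H* = 0.259, so H* = 22.7.
From dB/dt = 0: 1.5(1 - B*/902) = 0.0294·22.7, giving B* = 902·(1 - 0.445) = 500.
From dH/dt = 0: 0.00594·500 - 0.366 = 0.0418C*, so C* = 2.61/0.0418 = 62.3.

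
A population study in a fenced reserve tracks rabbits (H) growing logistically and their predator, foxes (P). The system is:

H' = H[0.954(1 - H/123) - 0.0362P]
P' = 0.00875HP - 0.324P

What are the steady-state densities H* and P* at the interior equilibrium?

H* ≈ 37, P* ≈ 18.4

From dP/dt = 0 with P > 0: 0.00875H* = 0.324, so H* = 37.
Substitute into dH/dt = 0: 0.954(1 - 37/123) = 0.0362P*.
The bracket is 0.699, giving P* = 0.667/0.0362 = 18.4.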